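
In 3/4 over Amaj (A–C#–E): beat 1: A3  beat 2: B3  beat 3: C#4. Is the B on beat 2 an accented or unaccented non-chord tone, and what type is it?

The harmony at that moment is A major triad (A, C#, E); B3 is not a chord tone.
It is approached by step up from A3 and left by step up to C#4.
Step in, step out in the same direction — a passing tone.
It falls on a weak beat, so it is unaccented.

Unaccented passing tone.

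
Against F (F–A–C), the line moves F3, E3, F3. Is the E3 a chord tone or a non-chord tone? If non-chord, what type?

Non-chord tone — a neighbor tone.

The harmony at that moment is F major triad (F, A, C); E3 is not a chord tone.
It is approached by step down from F3 and left by step up to F3.
Step away and step back to the same note — a neighbor tone (lower neighbor).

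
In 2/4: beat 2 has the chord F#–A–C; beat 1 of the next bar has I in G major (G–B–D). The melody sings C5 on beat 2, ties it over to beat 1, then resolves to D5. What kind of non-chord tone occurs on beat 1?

Retardation.

The harmony at that moment is G major triad (G, B, D); C5 is not a chord tone.
It is held over (the same pitch as the preceding C5) and left by step up to D5.
Held over from the previous chord and resolving up by step — a retardation.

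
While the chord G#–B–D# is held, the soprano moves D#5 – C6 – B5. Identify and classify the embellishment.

C6 is an appoggiatura.

The harmony at that moment is G# minor triad (G#, B, D#); C6 is not a chord tone.
It is approached by leap up from D#5 and left by step down to B5.
Leap in, step out — an appoggiatura.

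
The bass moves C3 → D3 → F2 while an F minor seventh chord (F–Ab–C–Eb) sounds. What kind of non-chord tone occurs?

The harmony at that moment is F minor seventh chord (F, Ab, C, Eb); D3 is not a chord tone.
It is approached by step up from C3 and left by leap down to F2.
Step in, leap out — an escape tone.

D3 is an escape tone.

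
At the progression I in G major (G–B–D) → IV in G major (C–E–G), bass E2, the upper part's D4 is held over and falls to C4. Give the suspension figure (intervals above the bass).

7–6 suspension.

At the second chord the bass is E2. The suspended D4 lies a seventh above the bass; after resolving down by step to C4, the interval above the bass becomes a sixth.
Suspension figures are named by those two intervals: 7–6.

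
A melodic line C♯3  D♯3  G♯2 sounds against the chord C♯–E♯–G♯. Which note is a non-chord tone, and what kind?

D♯3 is an escape tone.

The harmony at that moment is C♯ major triad (C♯, E♯, G♯); D♯3 is not a chord tone.
It is approached by step up from C♯3 and left by leap down to G♯2.
Step in, leap out — an escape tone.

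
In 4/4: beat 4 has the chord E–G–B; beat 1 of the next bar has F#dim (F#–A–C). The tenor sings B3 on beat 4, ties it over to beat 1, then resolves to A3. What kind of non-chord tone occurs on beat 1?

Suspension.

The harmony at that moment is F# diminished triad (F#, A, C); B3 is not a chord tone.
It is held over (the same pitch as the preceding B3) and left by step down to A3.
Held over from the previous chord and resolving down by step — a suspension.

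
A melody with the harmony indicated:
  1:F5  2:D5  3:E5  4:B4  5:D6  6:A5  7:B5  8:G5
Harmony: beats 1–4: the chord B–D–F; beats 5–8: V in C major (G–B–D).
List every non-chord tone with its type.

E5 (beat 3) — escape tone; A5 (beat 6) — appoggiatura.

The harmony at that moment is B diminished triad (B, D, F); E5 is not a chord tone.
It is approached by step up from D5 and left by leap down to B4.
Step in, leap out — an escape tone.
The harmony at that moment is G major triad (G, B, D); A5 is not a chord tone.
It is approached by leap down from D6 and left by step up to B5.
Leap in, step out — an appoggiatura.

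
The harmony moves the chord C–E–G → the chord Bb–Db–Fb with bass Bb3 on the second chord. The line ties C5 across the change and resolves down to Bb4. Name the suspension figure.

At the second chord the bass is Bb3. The suspended C5 lies a ninth above the bass; after resolving down by step to Bb4, the interval above the bass becomes an octave.
Suspension figures are named by those two intervals: 9–8.

9–8 suspension.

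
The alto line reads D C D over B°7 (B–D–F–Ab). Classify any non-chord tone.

The harmony at that moment is B diminished seventh chord (B, D, F, Ab); C is not a chord tone.
It is approached by step down from D and left by step up to D.
Step away and step back to the same note — a neighbor tone (lower neighbor).

C is a neighbor tone.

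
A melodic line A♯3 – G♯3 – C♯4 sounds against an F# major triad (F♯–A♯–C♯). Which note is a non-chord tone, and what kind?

The harmony at that moment is F♯ major triad (F♯, A♯, C♯); G♯3 is not a chord tone.
It is approached by step down from A♯3 and left by leap up to C♯4.
Step in, leap out — an escape tone.

G♯3 is an escape tone.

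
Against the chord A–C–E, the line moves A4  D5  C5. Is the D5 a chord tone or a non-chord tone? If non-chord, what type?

Non-chord tone — an appoggiatura.

The harmony at that moment is A minor triad (A, C, E); D5 is not a chord tone.
It is approached by leap up from A4 and left by step down to C5.
Leap in, step out — an appoggiatura.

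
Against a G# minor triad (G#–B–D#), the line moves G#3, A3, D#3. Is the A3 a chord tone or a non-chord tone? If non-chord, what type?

The harmony at that moment is G# minor triad (G#, B, D#); A3 is not a chord tone.
It is approached by step up from G#3 and left by leap down to D#3.
Step in, leap out — an escape tone.

Non-chord tone — an escape tone.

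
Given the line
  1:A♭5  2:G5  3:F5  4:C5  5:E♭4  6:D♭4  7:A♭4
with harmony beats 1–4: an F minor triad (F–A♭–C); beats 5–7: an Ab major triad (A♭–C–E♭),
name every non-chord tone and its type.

G5 (beat 2) — passing tone; D♭4 (beat 6) — escape tone.

The harmony at that moment is F minor triad (F, A♭, C); G5 is not a chord tone.
It is approached by step down from A♭5 and left by step down to F5.
Step in, step out in the same direction — a passing tone.
The harmony at that moment is A♭ major triad (A♭, C, E♭); D♭4 is not a chord tone.
It is approached by step down from E♭4 and left by leap up to A♭4.
Step in, leap out — an escape tone.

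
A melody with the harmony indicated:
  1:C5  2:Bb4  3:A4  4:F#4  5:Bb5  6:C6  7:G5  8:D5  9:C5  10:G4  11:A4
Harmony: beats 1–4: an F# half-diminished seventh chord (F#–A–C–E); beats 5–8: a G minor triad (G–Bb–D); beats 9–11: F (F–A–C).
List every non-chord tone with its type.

Bb4 (beat 2) — passing tone; C6 (beat 6) — escape tone; G4 (beat 10) — appoggiatura.

The harmony at that moment is F# half-diminished seventh chord (F#, A, C, E); Bb4 is not a chord tone.
It is approached by step down from C5 and left by step down to A4.
Step in, step out in the same direction — a passing tone.
The harmony at that moment is G minor triad (G, Bb, D); C6 is not a chord tone.
It is approached by step up from Bb5 and left by leap down to G5.
Step in, leap out — an escape tone.
The harmony at that moment is F major triad (F, A, C); G4 is not a chord tone.
It is approached by leap down from C5 and left by step up to A4.
Leap in, step out — an appoggiatura.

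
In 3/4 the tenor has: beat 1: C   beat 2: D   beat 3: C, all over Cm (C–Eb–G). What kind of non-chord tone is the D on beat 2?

The harmony at that moment is C minor triad (C, Eb, G); D is not a chord tone.
It is approached by step up from C and left by step down to C.
Step away and step back to the same note — a neighbor tone (upper neighbor).

Upper neighbor tone.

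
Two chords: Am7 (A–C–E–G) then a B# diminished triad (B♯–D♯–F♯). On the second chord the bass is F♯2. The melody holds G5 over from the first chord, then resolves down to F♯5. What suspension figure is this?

At the second chord the bass is F♯2. The suspended G5 lies a ninth above the bass; after resolving down by step to F♯5, the interval above the bass becomes an octave.
Suspension figures are named by those two intervals: 9–8.

9–8 suspension.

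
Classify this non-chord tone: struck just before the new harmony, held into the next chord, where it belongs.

Anticipation.

Approach: ahead of the chord change (typically by step), so it is dissonant against the current harmony. Departure: none — the same pitch is restated or held and is a chord tone of the new harmony.
Dissonant first, consonant once the harmony catches up: the note simply arrives early — an anticipation. (The reverse timing, consonant first and dissonant after the change, would be a suspension or retardation.)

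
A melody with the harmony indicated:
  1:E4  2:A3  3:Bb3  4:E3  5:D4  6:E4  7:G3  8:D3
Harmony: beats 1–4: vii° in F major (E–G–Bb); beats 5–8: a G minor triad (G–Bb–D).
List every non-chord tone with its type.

A3 (beat 2) — appoggiatura; E4 (beat 6) — escape tone.

The harmony at that moment is E diminished triad (E, G, Bb); A3 is not a chord tone.
It is approached by leap down from E4 and left by step up to Bb3.
Leap in, step out — an appoggiatura.
The harmony at that moment is G minor triad (G, Bb, D); E4 is not a chord tone.
It is approached by step up from D4 and left by leap down to G3.
Step in, leap out — an escape tone.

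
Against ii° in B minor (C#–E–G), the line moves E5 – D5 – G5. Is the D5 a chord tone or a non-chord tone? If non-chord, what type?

Non-chord tone — an escape tone.

The harmony at that moment is C# diminished triad (C#, E, G); D5 is not a chord tone.
It is approached by step down from E5 and left by leap up to G5.
Step in, leap out — an escape tone.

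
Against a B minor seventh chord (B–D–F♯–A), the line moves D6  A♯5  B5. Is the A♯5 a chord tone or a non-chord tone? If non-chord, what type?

Non-chord tone — an appoggiatura.

The harmony at that moment is B minor seventh chord (B, D, F♯, A); A♯5 is not a chord tone.
It is approached by leap down from D6 and left by step up to B5.
Leap in, step out — an appoggiatura.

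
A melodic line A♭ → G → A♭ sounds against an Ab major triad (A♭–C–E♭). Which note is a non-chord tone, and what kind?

The harmony at that moment is A♭ major triad (A♭, C, E♭); G is not a chord tone.
It is approached by step down from A♭ and left by step up to A♭.
Step away and step back to the same note — a neighbor tone (lower neighbor).

G is a neighbor tone.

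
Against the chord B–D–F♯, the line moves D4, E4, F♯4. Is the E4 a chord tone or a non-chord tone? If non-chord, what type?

The harmony at that moment is B minor triad (B, D, F♯); E4 is not a chord tone.
It is approached by step up from D4 and left by step up to F♯4.
Step in, step out in the same direction — a passing tone.

Non-chord tone — a passing tone.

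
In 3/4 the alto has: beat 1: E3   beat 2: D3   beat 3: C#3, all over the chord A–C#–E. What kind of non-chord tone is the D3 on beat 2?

Passing tone.

The harmony at that moment is A major triad (A, C#, E); D3 is not a chord tone.
It is approached by step down from E3 and left by step down to C#3.
Step in, step out in the same direction — a passing tone.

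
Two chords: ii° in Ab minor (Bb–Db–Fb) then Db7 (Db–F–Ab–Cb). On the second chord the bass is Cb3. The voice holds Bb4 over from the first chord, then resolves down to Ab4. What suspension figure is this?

7–6 suspension.

At the second chord the bass is Cb3. The suspended Bb4 lies a seventh above the bass; after resolving down by step to Ab4, the interval above the bass becomes a sixth.
Suspension figures are named by those two intervals: 7–6.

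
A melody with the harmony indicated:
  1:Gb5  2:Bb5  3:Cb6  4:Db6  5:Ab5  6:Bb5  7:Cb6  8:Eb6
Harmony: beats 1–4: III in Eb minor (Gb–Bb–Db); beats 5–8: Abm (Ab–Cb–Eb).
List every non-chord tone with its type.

Cb6 (beat 3) — passing tone; Bb5 (beat 6) — passing tone.

The harmony at that moment is Gb major triad (Gb, Bb, Db); Cb6 is not a chord tone.
It is approached by step up from Bb5 and left by step up to Db6.
Step in, step out in the same direction — a passing tone.
The harmony at that moment is Ab minor triad (Ab, Cb, Eb); Bb5 is not a chord tone.
It is approached by step up from Ab5 and left by step up to Cb6.
Step in, step out in the same direction — a passing tone.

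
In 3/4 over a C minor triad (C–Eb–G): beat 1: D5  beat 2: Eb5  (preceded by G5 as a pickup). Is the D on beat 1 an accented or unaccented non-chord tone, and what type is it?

Accented appoggiatura.

The harmony at that moment is C minor triad (C, Eb, G); D5 is not a chord tone.
It is approached by leap down from G5 and left by step up to Eb5.
Leap in, step out — an appoggiatura.
It falls on the downbeat, so it is accented.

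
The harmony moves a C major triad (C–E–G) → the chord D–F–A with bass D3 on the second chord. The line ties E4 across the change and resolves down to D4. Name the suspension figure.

9–8 suspension.

At the second chord the bass is D3. The suspended E4 lies a ninth above the bass; after resolving down by step to D4, the interval above the bass becomes an octave.
Suspension figures are named by those two intervals: 9–8.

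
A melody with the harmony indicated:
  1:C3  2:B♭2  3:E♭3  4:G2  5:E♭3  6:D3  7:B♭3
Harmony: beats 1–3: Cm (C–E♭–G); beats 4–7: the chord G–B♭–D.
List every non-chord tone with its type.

The harmony at that moment is C minor triad (C, E♭, G); B♭2 is not a chord tone.
It is approached by step down from C3 and left by leap up to E♭3.
Step in, leap out — an escape tone.
The harmony at that moment is G minor triad (G, B♭, D); E♭3 is not a chord tone.
It is approached by leap up from G2 and left by step down to D3.
Leap in, step out — an appoggiatura.

B♭2 (beat 2) — escape tone; E♭3 (beat 5) — appoggiatura.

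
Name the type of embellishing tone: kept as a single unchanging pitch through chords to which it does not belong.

Pedal tone.

Approach: none. Departure: none — a single pitch is sustained while the chords change around it, passing through harmonies that do not contain it.
No melodic motion at all; the dissonance is created entirely by the moving harmonies against the stationary note — a pedal tone (pedal point).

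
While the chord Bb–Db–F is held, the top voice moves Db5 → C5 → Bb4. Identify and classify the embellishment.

The harmony at that moment is Bb minor triad (Bb, Db, F); C5 is not a chord tone.
It is approached by step down from Db5 and left by step down to Bb4.
Step in, step out in the same direction — a passing tone.

C5 is a passing tone.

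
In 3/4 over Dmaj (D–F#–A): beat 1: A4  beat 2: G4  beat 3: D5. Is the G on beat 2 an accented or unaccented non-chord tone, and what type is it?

Unaccented escape tone.

The harmony at that moment is D major triad (D, F#, A); G4 is not a chord tone.
It is approached by step down from A4 and left by leap up to D5.
Step in, leap out — an escape tone.
It falls on a weak beat, so it is unaccented.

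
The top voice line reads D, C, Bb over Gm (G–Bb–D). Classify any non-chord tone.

The harmony at that moment is G minor triad (G, Bb, D); C is not a chord tone.
It is approached by step down from D and left by step down to Bb.
Step in, step out in the same direction — a passing tone.

C is a passing tone.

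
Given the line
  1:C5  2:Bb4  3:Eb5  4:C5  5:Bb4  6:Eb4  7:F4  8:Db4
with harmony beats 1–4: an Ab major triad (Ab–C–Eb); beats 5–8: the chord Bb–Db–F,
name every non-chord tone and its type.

Bb4 (beat 2) — escape tone; Eb4 (beat 6) — appoggiatura.

The harmony at that moment is Ab major triad (Ab, C, Eb); Bb4 is not a chord tone.
It is approached by step down from C5 and left by leap up to Eb5.
Step in, leap out — an escape tone.
The harmony at that moment is Bb minor triad (Bb, Db, F); Eb4 is not a chord tone.
It is approached by leap down from Bb4 and left by step up to F4.
Leap in, step out — an appoggiatura.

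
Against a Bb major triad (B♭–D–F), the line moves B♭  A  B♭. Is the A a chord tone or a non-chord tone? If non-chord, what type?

Non-chord tone — a neighbor tone.

The harmony at that moment is B♭ major triad (B♭, D, F); A is not a chord tone.
It is approached by step down from B♭ and left by step up to B♭.
Step away and step back to the same note — a neighbor tone (lower neighbor).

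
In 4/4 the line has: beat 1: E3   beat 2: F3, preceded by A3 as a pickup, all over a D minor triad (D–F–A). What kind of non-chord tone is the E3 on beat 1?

The harmony at that moment is D minor triad (D, F, A); E3 is not a chord tone.
It is approached by leap down from A3 and left by step up to F3.
Leap in, step out, metrically accented — an appoggiatura.

Appoggiatura.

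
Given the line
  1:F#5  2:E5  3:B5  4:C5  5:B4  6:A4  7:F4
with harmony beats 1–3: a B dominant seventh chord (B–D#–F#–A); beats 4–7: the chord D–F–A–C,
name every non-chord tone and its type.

E5 (beat 2) — escape tone; B4 (beat 5) — passing tone.

The harmony at that moment is B dominant seventh chord (B, D#, F#, A); E5 is not a chord tone.
It is approached by step down from F#5 and left by leap up to B5.
Step in, leap out — an escape tone.
The harmony at that moment is D minor seventh chord (D, F, A, C); B4 is not a chord tone.
It is approached by step down from C5 and left by step down to A4.
Step in, step out in the same direction — a passing tone.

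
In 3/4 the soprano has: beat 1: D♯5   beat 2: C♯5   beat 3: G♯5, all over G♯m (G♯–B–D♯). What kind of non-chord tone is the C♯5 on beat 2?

Escape tone.

The harmony at that moment is G♯ minor triad (G♯, B, D♯); C♯5 is not a chord tone.
It is approached by step down from D♯5 and left by leap up to G♯5.
Step in, leap out, on a weak beat — an escape tone.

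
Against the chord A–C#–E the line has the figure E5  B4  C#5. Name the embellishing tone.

The harmony at that moment is A major triad (A, C#, E); B4 is not a chord tone.
It is approached by leap down from E5 and left by step up to C#5.
Leap in, step out — an appoggiatura.

B4 is an appoggiatura.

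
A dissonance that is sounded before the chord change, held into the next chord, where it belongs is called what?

Approach: ahead of the chord change (typically by step), so it is dissonant against the current harmony. Departure: none — the same pitch is restated or held and is a chord tone of the new harmony.
Dissonant first, consonant once the harmony catches up: the note simply arrives early — an anticipation. (The reverse timing, consonant first and dissonant after the change, would be a suspension or retardation.)

Anticipation.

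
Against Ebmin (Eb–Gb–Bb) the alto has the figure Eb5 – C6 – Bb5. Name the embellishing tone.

C6 is an appoggiatura.

The harmony at that moment is Eb minor triad (Eb, Gb, Bb); C6 is not a chord tone.
It is approached by leap up from Eb5 and left by step down to Bb5.
Leap in, step out — an appoggiatura.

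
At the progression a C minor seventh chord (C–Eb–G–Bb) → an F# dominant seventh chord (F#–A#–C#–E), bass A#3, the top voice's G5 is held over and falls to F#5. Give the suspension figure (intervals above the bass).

At the second chord the bass is A#3. The suspended G5 lies a seventh above the bass; after resolving down by step to F#5, the interval above the bass becomes a sixth.
Suspension figures are named by those two intervals: 7–6.

7–6 suspension.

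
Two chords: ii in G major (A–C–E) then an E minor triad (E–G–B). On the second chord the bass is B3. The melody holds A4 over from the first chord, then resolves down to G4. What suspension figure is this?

At the second chord the bass is B3. The suspended A4 lies a seventh above the bass; after resolving down by step to G4, the interval above the bass becomes a sixth.
Suspension figures are named by those two intervals: 7–6.

7–6 suspension.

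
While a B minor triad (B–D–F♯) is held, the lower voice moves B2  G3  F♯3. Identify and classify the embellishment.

G3 is an appoggiatura.

The harmony at that moment is B minor triad (B, D, F♯); G3 is not a chord tone.
It is approached by leap up from B2 and left by step down to F♯3.
Leap in, step out — an appoggiatura.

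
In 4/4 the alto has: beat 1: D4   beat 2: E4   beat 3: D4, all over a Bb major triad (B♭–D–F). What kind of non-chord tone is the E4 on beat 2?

Upper neighbor tone.

The harmony at that moment is B♭ major triad (B♭, D, F); E4 is not a chord tone.
It is approached by step up from D4 and left by step down to D4.
Step away and step back to the same note — a neighbor tone (upper neighbor).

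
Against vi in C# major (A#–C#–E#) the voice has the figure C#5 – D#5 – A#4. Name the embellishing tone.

The harmony at that moment is A# minor triad (A#, C#, E#); D#5 is not a chord tone.
It is approached by step up from C#5 and left by leap down to A#4.
Step in, leap out — an escape tone.

D#5 is an escape tone.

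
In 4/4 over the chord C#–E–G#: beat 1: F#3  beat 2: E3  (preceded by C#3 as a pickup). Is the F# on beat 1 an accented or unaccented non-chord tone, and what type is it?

Accented appoggiatura.

The harmony at that moment is C# minor triad (C#, E, G#); F#3 is not a chord tone.
It is approached by leap up from C#3 and left by step down to E3.
Leap in, step out — an appoggiatura.
It falls on the downbeat, so it is accented.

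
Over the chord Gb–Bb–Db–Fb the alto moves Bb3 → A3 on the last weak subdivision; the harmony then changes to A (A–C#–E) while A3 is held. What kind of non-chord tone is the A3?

The harmony at that moment is Gb dominant seventh chord (Gb, Bb, Db, Fb); A3 is not a chord tone.
It is approached by step down from Bb3 and then sustained as the same pitch into the next harmony.
Arriving early and becoming a chord tone when the harmony changes — an anticipation.

A3 is an anticipation.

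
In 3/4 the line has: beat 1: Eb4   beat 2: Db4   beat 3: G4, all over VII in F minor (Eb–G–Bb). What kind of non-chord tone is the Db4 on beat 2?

The harmony at that moment is Eb major triad (Eb, G, Bb); Db4 is not a chord tone.
It is approached by step down from Eb4 and left by leap up to G4.
Step in, leap out, on a weak beat — an escape tone.

Escape tone.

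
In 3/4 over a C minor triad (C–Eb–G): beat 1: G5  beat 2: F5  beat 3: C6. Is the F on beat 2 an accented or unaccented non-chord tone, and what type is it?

Unaccented escape tone.

The harmony at that moment is C minor triad (C, Eb, G); F5 is not a chord tone.
It is approached by step down from G5 and left by leap up to C6.
Step in, leap out — an escape tone.
It falls on a weak beat, so it is unaccented.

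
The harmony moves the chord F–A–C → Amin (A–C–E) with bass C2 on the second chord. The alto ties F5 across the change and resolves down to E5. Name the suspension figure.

4–3 suspension.

At the second chord the bass is C2. The suspended F5 lies a fourth above the bass; after resolving down by step to E5, the interval above the bass becomes a third.
Suspension figures are named by those two intervals: 4–3.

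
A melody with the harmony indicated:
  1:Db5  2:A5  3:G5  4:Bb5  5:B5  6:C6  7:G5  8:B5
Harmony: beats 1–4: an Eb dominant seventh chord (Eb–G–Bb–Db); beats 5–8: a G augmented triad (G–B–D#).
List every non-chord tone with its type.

The harmony at that moment is Eb dominant seventh chord (Eb, G, Bb, Db); A5 is not a chord tone.
It is approached by leap up from Db5 and left by step down to G5.
Leap in, step out — an appoggiatura.
The harmony at that moment is G augmented triad (G, B, D#); C6 is not a chord tone.
It is approached by step up from B5 and left by leap down to G5.
Step in, leap out — an escape tone.

A5 (beat 2) — appoggiatura; C6 (beat 6) — escape tone.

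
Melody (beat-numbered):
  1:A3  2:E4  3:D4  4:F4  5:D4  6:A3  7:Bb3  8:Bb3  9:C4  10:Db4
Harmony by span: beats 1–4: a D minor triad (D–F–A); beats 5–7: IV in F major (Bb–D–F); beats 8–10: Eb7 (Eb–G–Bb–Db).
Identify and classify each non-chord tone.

The harmony at that moment is D minor triad (D, F, A); E4 is not a chord tone.
It is approached by leap up from A3 and left by step down to D4.
Leap in, step out — an appoggiatura.
The harmony at that moment is Bb major triad (Bb, D, F); A3 is not a chord tone.
It is approached by leap down from D4 and left by step up to Bb3.
Leap in, step out — an appoggiatura.
The harmony at that moment is Eb dominant seventh chord (Eb, G, Bb, Db); C4 is not a chord tone.
It is approached by step up from Bb3 and left by step up to Db4.
Step in, step out in the same direction — a passing tone.

E4 (beat 2) — appoggiatura; A3 (beat 6) — appoggiatura; C4 (beat 9) — passing tone.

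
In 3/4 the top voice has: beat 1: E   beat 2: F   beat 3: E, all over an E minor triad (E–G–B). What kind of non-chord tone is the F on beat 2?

Upper neighbor tone.

The harmony at that moment is E minor triad (E, G, B); F is not a chord tone.
It is approached by step up from E and left by step down to E.
Step away and step back to the same note — a neighbor tone (upper neighbor).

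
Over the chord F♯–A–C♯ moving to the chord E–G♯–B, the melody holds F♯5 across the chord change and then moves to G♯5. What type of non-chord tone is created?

F♯5 is a retardation.

The harmony at that moment is E major triad (E, G♯, B); F♯5 is not a chord tone.
It is held over (the same pitch as the preceding F♯5) and left by step up to G♯5.
Held over from the previous chord and resolving up by step — a retardation.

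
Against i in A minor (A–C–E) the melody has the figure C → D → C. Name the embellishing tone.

The harmony at that moment is A minor triad (A, C, E); D is not a chord tone.
It is approached by step up from C and left by step down to C.
Step away and step back to the same note — a neighbor tone (upper neighbor).

D is a neighbor tone.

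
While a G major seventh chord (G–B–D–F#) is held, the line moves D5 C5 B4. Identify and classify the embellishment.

The harmony at that moment is G major seventh chord (G, B, D, F#); C5 is not a chord tone.
It is approached by step down from D5 and left by step down to B4.
Step in, step out in the same direction — a passing tone.

C5 is a passing tone.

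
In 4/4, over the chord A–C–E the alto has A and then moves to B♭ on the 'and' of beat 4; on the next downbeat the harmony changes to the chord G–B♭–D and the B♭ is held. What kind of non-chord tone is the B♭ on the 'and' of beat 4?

Anticipation.

The harmony at that moment is A minor triad (A, C, E); B♭ is not a chord tone.
It is approached by step up from A and then sustained as the same pitch into the next harmony.
Arriving early and becoming a chord tone when the harmony changes — an anticipation.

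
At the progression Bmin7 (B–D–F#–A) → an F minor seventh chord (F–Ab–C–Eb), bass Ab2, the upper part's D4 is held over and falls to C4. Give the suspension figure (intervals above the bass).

At the second chord the bass is Ab2. The suspended D4 lies a fourth above the bass; after resolving down by step to C4, the interval above the bass becomes a third.
Suspension figures are named by those two intervals: 4–3.

4–3 suspension.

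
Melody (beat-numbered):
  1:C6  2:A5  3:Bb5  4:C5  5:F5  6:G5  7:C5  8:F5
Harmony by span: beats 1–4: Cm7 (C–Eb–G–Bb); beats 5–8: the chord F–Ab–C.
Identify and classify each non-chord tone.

A5 (beat 2) — appoggiatura; G5 (beat 6) — escape tone.

The harmony at that moment is C minor seventh chord (C, Eb, G, Bb); A5 is not a chord tone.
It is approached by leap down from C6 and left by step up to Bb5.
Leap in, step out — an appoggiatura.
The harmony at that moment is F minor triad (F, Ab, C); G5 is not a chord tone.
It is approached by step up from F5 and left by leap down to C5.
Step in, leap out — an escape tone.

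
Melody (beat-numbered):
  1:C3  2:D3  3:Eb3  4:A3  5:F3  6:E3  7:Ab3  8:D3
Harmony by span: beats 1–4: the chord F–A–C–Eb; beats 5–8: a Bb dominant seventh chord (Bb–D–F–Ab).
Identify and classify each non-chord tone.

The harmony at that moment is F dominant seventh chord (F, A, C, Eb); D3 is not a chord tone.
It is approached by step up from C3 and left by step up to Eb3.
Step in, step out in the same direction — a passing tone.
The harmony at that moment is Bb dominant seventh chord (Bb, D, F, Ab); E3 is not a chord tone.
It is approached by step down from F3 and left by leap up to Ab3.
Step in, leap out — an escape tone.

D3 (beat 2) — passing tone; E3 (beat 6) — escape tone.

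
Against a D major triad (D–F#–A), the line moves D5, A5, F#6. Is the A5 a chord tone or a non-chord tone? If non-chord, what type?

Chord tone (the fifth of D major triad).

D major triad contains D, F#, A; A is the fifth, so it is a chord tone.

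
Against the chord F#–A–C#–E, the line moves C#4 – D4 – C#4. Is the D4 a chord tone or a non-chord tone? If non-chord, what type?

Non-chord tone — a neighbor tone.

The harmony at that moment is F# minor seventh chord (F#, A, C#, E); D4 is not a chord tone.
It is approached by step up from C#4 and left by step down to C#4.
Step away and step back to the same note — a neighbor tone (upper neighbor).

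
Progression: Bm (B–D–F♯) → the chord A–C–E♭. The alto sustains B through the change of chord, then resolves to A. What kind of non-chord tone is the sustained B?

The harmony at that moment is A diminished triad (A, C, E♭); B is not a chord tone.
It is held over (the same pitch as the preceding B) and left by step down to A.
Held over from the previous chord and resolving down by step — a suspension.

B is a suspension.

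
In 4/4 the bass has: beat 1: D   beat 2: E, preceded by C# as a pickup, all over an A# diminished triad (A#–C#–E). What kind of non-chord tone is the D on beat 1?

Passing tone.

The harmony at that moment is A# diminished triad (A#, C#, E); D is not a chord tone.
It is approached by step up from C# and left by step up to E.
Step in, step out in the same direction — a passing tone.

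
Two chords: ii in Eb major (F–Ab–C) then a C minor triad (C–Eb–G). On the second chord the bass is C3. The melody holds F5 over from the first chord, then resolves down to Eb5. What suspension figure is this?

At the second chord the bass is C3. The suspended F5 lies a fourth above the bass; after resolving down by step to Eb5, the interval above the bass becomes a third.
Suspension figures are named by those two intervals: 4–3.

4–3 suspension.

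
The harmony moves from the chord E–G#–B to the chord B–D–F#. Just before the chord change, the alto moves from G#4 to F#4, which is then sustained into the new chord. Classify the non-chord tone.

The harmony at that moment is E major triad (E, G#, B); F#4 is not a chord tone.
It is approached by step down from G#4 and then sustained as the same pitch into the next harmony.
Arriving early and becoming a chord tone when the harmony changes — an anticipation.

F#4 is an anticipation.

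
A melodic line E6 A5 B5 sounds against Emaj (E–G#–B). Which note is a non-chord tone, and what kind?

The harmony at that moment is E major triad (E, G#, B); A5 is not a chord tone.
It is approached by leap down from E6 and left by step up to B5.
Leap in, step out — an appoggiatura.

A5 is an appoggiatura.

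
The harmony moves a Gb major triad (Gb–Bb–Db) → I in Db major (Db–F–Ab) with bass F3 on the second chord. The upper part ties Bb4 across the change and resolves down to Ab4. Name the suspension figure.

4–3 suspension.

At the second chord the bass is F3. The suspended Bb4 lies a fourth above the bass; after resolving down by step to Ab4, the interval above the bass becomes a third.
Suspension figures are named by those two intervals: 4–3.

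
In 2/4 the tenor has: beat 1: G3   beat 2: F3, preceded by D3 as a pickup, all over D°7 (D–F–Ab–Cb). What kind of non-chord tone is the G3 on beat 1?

Appoggiatura.

The harmony at that moment is D diminished seventh chord (D, F, Ab, Cb); G3 is not a chord tone.
It is approached by leap up from D3 and left by step down to F3.
Leap in, step out, metrically accented — an appoggiatura.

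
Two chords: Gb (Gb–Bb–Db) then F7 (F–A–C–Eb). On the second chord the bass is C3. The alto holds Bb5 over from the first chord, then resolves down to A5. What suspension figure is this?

At the second chord the bass is C3. The suspended Bb5 lies a seventh above the bass; after resolving down by step to A5, the interval above the bass becomes a sixth.
Suspension figures are named by those two intervals: 7–6.

7–6 suspension.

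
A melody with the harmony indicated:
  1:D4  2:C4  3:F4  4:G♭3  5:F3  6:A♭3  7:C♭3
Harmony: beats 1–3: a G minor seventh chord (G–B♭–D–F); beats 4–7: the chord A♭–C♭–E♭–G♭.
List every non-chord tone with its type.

C4 (beat 2) — escape tone; F3 (beat 5) — escape tone.

The harmony at that moment is G minor seventh chord (G, B♭, D, F); C4 is not a chord tone.
It is approached by step down from D4 and left by leap up to F4.
Step in, leap out — an escape tone.
The harmony at that moment is A♭ minor seventh chord (A♭, C♭, E♭, G♭); F3 is not a chord tone.
It is approached by step down from G♭3 and left by leap up to A♭3.
Step in, leap out — an escape tone.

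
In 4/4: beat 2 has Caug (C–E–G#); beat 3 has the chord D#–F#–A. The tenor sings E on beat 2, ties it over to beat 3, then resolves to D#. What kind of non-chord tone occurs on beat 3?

Suspension.

The harmony at that moment is D# diminished triad (D#, F#, A); E is not a chord tone.
It is held over (the same pitch as the preceding E) and left by step down to D#.
Held over from the previous chord and resolving down by step — a suspension.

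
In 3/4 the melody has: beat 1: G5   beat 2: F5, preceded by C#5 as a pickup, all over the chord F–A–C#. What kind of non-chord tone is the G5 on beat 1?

Appoggiatura.

The harmony at that moment is F augmented triad (F, A, C#); G5 is not a chord tone.
It is approached by leap up from C#5 and left by step down to F5.
Leap in, step out, metrically accented — an appoggiatura.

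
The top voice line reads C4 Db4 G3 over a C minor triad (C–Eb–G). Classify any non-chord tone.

Db4 is an escape tone.

The harmony at that moment is C minor triad (C, Eb, G); Db4 is not a chord tone.
It is approached by step up from C4 and left by leap down to G3.
Step in, leap out — an escape tone.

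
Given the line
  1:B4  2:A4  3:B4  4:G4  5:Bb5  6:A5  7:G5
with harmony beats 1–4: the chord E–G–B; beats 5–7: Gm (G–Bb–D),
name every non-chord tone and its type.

A4 (beat 2) — neighbor tone; A5 (beat 6) — passing tone.

The harmony at that moment is E minor triad (E, G, B); A4 is not a chord tone.
It is approached by step down from B4 and left by step up to B4.
Step away and step back to the same note — a neighbor tone (lower neighbor).
The harmony at that moment is G minor triad (G, Bb, D); A5 is not a chord tone.
It is approached by step down from Bb5 and left by step down to G5.
Step in, step out in the same direction — a passing tone.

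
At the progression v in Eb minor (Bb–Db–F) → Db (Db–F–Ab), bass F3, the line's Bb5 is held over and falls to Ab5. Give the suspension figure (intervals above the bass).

At the second chord the bass is F3. The suspended Bb5 lies a fourth above the bass; after resolving down by step to Ab5, the interval above the bass becomes a third.
Suspension figures are named by those two intervals: 4–3.

4–3 suspension.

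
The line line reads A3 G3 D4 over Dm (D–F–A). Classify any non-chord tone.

G3 is an escape tone.

The harmony at that moment is D minor triad (D, F, A); G3 is not a chord tone.
It is approached by step down from A3 and left by leap up to D4.
Step in, leap out — an escape tone.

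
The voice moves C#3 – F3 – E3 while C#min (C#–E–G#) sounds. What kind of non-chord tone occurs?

F3 is an appoggiatura.

The harmony at that moment is C# minor triad (C#, E, G#); F3 is not a chord tone.
It is approached by leap up from C#3 and left by step down to E3.
Leap in, step out — an appoggiatura.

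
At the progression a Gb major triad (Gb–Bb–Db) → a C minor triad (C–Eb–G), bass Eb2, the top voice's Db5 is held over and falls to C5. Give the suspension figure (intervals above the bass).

At the second chord the bass is Eb2. The suspended Db5 lies a seventh above the bass; after resolving down by step to C5, the interval above the bass becomes a sixth.
Suspension figures are named by those two intervals: 7–6.

7–6 suspension.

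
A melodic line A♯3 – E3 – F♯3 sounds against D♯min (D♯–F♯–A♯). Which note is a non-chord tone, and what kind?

The harmony at that moment is D♯ minor triad (D♯, F♯, A♯); E3 is not a chord tone.
It is approached by leap down from A♯3 and left by step up to F♯3.
Leap in, step out — an appoggiatura.

E3 is an appoggiatura.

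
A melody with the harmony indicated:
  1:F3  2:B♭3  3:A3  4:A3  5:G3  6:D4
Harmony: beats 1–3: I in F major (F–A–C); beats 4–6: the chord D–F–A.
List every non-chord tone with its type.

The harmony at that moment is F major triad (F, A, C); B♭3 is not a chord tone.
It is approached by leap up from F3 and left by step down to A3.
Leap in, step out — an appoggiatura.
The harmony at that moment is D minor triad (D, F, A); G3 is not a chord tone.
It is approached by step down from A3 and left by leap up to D4.
Step in, leap out — an escape tone.

B♭3 (beat 2) — appoggiatura; G3 (beat 5) — escape tone.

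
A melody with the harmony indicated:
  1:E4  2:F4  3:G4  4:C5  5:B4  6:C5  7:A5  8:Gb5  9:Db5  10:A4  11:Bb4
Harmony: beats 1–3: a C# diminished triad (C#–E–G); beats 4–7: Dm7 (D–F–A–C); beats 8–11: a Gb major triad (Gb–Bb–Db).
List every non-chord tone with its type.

The harmony at that moment is C# diminished triad (C#, E, G); F4 is not a chord tone.
It is approached by step up from E4 and left by step up to G4.
Step in, step out in the same direction — a passing tone.
The harmony at that moment is D minor seventh chord (D, F, A, C); B4 is not a chord tone.
It is approached by step down from C5 and left by step up to C5.
Step away and step back to the same note — a neighbor tone (lower neighbor).
The harmony at that moment is Gb major triad (Gb, Bb, Db); A4 is not a chord tone.
It is approached by leap down from Db5 and left by step up to Bb4.
Leap in, step out — an appoggiatura.

F4 (beat 2) — passing tone; B4 (beat 5) — neighbor tone; A4 (beat 10) — appoggiatura.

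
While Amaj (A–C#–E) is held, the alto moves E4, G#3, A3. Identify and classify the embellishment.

The harmony at that moment is A major triad (A, C#, E); G#3 is not a chord tone.
It is approached by leap down from E4 and left by step up to A3.
Leap in, step out — an appoggiatura.

G#3 is an appoggiatura.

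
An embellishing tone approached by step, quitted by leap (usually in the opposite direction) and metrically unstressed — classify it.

Approach: by step. Departure: by leap. Metric position: weak.
Step in, leap out, from a weak position — an escape tone (échappée). (It is the mirror image of the appoggiatura, which leaps in and steps out on a strong beat.)

Escape tone.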